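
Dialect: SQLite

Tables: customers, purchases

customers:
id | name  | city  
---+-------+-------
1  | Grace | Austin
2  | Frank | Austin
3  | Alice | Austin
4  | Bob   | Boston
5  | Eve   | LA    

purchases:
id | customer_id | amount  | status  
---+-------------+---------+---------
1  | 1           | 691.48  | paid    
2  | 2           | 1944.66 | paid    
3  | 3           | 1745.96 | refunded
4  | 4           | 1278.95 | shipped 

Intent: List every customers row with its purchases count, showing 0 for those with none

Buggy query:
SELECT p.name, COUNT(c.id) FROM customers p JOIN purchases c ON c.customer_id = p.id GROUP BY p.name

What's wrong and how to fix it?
Bug: INNER JOIN drops customers rows that have no matching purchases rows

Fix: Switch to LEFT JOIN to retain unmatched parent rows

Corrected query:
SELECT p.name, COUNT(c.id) FROM customers p LEFT JOIN purchases c ON c.customer_id = p.id GROUP BY p.name

Result:
name  | COUNT(c.id)
------+------------
Alice | 1          
Bob   | 1          
Eve   | 0          
Frank | 1          
Grace | 1          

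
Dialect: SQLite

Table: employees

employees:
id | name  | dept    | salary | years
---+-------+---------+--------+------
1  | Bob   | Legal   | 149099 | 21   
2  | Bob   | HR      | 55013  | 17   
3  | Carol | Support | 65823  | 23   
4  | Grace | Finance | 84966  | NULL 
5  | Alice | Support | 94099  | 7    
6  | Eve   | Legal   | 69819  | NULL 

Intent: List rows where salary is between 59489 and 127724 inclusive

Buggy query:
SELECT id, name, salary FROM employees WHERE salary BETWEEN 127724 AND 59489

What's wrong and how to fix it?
Bug: BETWEEN expects the lower bound first; with 127724 AND 59489 the range is empty

Fix: Swap the bounds so the smaller value comes first

Corrected query:
SELECT id, name, salary FROM employees WHERE salary BETWEEN 59489 AND 127724

Result:
id | name  | salary
---+-------+-------
3  | Carol | 65823 
4  | Grace | 84966 
5  | Alice | 94099 
6  | Eve   | 69819 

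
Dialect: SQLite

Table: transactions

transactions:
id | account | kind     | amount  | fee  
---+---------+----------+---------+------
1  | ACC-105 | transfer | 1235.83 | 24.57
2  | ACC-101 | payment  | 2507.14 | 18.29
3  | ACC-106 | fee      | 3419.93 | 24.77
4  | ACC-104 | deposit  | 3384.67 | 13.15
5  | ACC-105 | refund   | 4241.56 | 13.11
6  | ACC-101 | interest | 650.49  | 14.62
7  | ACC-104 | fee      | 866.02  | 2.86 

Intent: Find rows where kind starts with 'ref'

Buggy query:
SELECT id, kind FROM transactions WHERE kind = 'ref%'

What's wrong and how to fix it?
Bug: Wildcards only work with LIKE; '=' treats '%' as a literal character

Fix: Use LIKE for wildcard pattern matching

Corrected query:
SELECT id, kind FROM transactions WHERE kind LIKE 'ref%'

Result:
id | kind  
---+-------
5  | refund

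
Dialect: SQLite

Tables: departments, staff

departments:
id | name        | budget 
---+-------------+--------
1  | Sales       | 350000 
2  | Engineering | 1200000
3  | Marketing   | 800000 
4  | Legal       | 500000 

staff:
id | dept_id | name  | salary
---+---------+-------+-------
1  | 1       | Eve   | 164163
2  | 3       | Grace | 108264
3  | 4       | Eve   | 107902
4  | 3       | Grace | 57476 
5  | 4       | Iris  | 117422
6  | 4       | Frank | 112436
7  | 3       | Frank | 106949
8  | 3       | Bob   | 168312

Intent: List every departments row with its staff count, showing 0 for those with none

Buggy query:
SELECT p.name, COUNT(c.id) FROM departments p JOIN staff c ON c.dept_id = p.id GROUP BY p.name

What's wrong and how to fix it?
Bug: INNER JOIN drops departments rows that have no matching staff rows

Fix: Switch to LEFT JOIN to retain unmatched parent rows

Corrected query:
SELECT p.name, COUNT(c.id) FROM departments p LEFT JOIN staff c ON c.dept_id = p.id GROUP BY p.name

Result:
name        | COUNT(c.id)
------------+------------
Engineering | 0          
Legal       | 3          
Marketing   | 4          
Sales       | 1          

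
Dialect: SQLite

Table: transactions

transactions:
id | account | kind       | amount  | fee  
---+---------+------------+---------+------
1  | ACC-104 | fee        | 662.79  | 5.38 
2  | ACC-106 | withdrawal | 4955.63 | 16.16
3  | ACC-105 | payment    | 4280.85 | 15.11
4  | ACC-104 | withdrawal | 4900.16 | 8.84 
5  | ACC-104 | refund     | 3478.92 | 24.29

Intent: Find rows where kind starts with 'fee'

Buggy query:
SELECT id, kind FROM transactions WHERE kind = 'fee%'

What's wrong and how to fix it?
Bug: Wildcards only work with LIKE; '=' treats '%' as a literal character

Fix: Use LIKE for wildcard pattern matching

Corrected query:
SELECT id, kind FROM transactions WHERE kind LIKE 'fee%'

Result:
id | kind
---+-----
1  | fee 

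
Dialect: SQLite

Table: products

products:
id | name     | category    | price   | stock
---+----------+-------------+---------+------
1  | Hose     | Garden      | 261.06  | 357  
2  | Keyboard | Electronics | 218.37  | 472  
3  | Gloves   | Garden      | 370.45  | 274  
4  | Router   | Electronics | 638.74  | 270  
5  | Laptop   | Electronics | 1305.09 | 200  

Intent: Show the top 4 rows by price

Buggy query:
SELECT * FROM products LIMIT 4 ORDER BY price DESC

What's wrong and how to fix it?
Bug: ORDER BY cannot follow LIMIT; LIMIT is the final clause

Fix: Swap the clauses: ORDER BY first, then LIMIT

Corrected query:
SELECT * FROM products ORDER BY price DESC LIMIT 4

Result:
id | name   | category    | price   | stock
---+--------+-------------+---------+------
5  | Laptop | Electronics | 1305.09 | 200  
4  | Router | Electronics | 638.74  | 270  
3  | Gloves | Garden      | 370.45  | 274  
1  | Hose   | Garden      | 261.06  | 357  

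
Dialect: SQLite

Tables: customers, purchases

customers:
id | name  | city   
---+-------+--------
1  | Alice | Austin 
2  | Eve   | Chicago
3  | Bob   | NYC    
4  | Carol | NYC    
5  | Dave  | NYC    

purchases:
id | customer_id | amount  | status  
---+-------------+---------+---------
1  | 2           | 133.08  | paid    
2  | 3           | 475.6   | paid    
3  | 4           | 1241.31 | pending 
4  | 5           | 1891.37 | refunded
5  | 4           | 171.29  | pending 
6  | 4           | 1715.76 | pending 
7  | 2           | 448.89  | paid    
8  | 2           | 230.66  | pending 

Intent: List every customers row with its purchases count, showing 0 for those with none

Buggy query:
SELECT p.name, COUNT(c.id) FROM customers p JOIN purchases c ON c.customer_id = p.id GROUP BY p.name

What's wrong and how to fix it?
Bug: An inner join excludes parents with zero children

Fix: Switch to LEFT JOIN to retain unmatched parent rows

Corrected query:
SELECT p.name, COUNT(c.id) FROM customers p LEFT JOIN purchases c ON c.customer_id = p.id GROUP BY p.name

Result:
name  | COUNT(c.id)
------+------------
Alice | 0          
Bob   | 1          
Carol | 3          
Dave  | 1          
Eve   | 3          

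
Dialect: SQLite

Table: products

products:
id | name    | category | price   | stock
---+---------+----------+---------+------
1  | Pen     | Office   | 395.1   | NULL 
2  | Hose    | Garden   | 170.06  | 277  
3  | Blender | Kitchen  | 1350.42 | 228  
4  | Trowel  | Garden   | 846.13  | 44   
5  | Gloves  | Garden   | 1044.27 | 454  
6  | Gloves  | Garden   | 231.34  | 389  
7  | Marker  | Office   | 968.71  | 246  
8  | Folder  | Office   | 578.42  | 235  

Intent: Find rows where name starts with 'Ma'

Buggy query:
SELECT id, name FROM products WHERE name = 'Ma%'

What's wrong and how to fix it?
Bug: '=' compares the literal string including the % character; pattern matching needs LIKE

Fix: Replace '=' with LIKE so 'Ma%' is treated as a pattern

Corrected query:
SELECT id, name FROM products WHERE name LIKE 'Ma%'

Result:
id | name  
---+-------
7  | Marker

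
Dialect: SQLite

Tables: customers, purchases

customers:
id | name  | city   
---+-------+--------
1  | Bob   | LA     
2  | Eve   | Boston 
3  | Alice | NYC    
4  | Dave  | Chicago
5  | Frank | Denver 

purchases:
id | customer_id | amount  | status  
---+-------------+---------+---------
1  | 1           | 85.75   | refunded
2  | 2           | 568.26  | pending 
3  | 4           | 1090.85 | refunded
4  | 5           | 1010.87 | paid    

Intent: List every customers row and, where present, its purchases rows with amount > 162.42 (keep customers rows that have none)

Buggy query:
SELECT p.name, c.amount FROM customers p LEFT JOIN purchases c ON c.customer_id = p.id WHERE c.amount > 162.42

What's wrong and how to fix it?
Bug: Filtering c.amount in WHERE discards the NULL rows produced by LEFT JOIN, turning it into an inner join

Fix: Move the right-table condition into the ON clause so unmatched parents are kept

Corrected query:
SELECT p.name, c.amount FROM customers p LEFT JOIN purchases c ON c.customer_id = p.id AND c.amount > 162.42

Result:
name  | amount 
------+--------
Bob   | NULL   
Eve   | 568.26 
Alice | NULL   
Dave  | 1090.85
Frank | 1010.87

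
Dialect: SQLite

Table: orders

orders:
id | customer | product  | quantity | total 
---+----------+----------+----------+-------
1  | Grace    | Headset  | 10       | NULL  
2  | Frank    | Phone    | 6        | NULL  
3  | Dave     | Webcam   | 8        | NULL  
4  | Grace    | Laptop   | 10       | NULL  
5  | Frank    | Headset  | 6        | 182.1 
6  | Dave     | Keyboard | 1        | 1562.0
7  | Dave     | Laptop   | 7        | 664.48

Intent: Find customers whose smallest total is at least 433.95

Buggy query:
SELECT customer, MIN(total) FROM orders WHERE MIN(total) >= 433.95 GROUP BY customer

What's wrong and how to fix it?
Bug: MIN() in WHERE is a misuse of aggregate

Fix: Replace WHERE with HAVING after the GROUP BY

Corrected query:
SELECT customer, MIN(total) FROM orders GROUP BY customer HAVING MIN(total) >= 433.95

Result:
customer | MIN(total)
---------+-----------
Dave     | 664.48    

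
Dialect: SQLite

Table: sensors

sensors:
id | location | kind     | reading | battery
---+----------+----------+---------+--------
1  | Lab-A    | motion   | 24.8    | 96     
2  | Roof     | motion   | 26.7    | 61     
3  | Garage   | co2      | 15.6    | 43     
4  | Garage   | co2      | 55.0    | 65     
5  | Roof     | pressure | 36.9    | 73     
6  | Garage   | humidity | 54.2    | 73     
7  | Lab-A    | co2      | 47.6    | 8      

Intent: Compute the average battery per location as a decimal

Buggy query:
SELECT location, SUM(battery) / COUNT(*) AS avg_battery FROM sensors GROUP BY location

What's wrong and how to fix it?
Bug: Both operands are integers, so '/' performs integer division and truncates

Fix: Cast one side to REAL so the division keeps the fractional part

Corrected query:
SELECT location, SUM(battery) * 1.0 / COUNT(*) AS avg_battery FROM sensors GROUP BY location

Result:
location | avg_battery
---------+------------
Garage   | 60.333333  
Lab-A    | 52         
Roof     | 67         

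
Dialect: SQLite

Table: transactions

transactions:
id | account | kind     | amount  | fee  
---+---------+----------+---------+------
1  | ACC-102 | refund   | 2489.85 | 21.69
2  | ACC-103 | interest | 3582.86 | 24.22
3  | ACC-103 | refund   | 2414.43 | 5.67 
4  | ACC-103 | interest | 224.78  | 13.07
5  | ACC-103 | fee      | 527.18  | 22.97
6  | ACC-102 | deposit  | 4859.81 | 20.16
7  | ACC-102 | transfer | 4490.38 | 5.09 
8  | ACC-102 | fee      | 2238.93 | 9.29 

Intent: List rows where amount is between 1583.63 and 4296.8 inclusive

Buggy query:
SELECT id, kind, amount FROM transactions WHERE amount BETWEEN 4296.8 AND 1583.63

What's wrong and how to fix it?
Bug: BETWEEN expects the lower bound first; with 4296.8 AND 1583.63 the range is empty

Fix: Write BETWEEN 1583.63 AND 4296.8

Corrected query:
SELECT id, kind, amount FROM transactions WHERE amount BETWEEN 1583.63 AND 4296.8

Result:
id | kind     | amount 
---+----------+--------
1  | refund   | 2489.85
2  | interest | 3582.86
3  | refund   | 2414.43
8  | fee      | 2238.93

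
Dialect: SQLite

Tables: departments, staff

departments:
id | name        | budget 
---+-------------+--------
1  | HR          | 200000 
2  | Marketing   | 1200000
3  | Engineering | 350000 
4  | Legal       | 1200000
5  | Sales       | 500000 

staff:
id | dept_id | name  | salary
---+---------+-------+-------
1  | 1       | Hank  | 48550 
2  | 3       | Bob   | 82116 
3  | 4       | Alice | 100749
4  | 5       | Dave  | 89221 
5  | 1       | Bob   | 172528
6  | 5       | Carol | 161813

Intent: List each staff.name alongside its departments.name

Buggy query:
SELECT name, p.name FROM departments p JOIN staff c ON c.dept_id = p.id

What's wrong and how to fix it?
Bug: 'name' exists in both joined tables, so the database can't tell which one is meant

Fix: Prefix ambiguous columns with the table alias

Corrected query:
SELECT c.name, p.name FROM departments p JOIN staff c ON c.dept_id = p.id

Result:
name  | name       
------+------------
Hank  | HR         
Bob   | Engineering
Alice | Legal      
Dave  | Sales      
Bob   | HR         
Carol | Sales      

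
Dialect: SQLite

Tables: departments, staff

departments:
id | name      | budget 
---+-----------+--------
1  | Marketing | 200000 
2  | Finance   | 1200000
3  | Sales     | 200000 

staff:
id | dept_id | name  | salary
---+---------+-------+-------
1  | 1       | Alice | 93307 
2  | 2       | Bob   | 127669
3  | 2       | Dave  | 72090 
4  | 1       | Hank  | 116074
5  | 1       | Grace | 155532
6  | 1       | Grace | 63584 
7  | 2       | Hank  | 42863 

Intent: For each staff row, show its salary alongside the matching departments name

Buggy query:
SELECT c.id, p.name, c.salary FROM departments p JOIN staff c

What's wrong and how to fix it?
Bug: JOIN with no ON clause produces a cartesian product; every staff row pairs with every departments row

Fix: Add ON c.dept_id = p.id to the JOIN

Corrected query:
SELECT c.id, p.name, c.salary FROM departments p JOIN staff c ON c.dept_id = p.id

Result:
id | name      | salary
---+-----------+-------
1  | Marketing | 93307 
2  | Finance   | 127669
3  | Finance   | 72090 
4  | Marketing | 116074
5  | Marketing | 155532
6  | Marketing | 63584 
7  | Finance   | 42863 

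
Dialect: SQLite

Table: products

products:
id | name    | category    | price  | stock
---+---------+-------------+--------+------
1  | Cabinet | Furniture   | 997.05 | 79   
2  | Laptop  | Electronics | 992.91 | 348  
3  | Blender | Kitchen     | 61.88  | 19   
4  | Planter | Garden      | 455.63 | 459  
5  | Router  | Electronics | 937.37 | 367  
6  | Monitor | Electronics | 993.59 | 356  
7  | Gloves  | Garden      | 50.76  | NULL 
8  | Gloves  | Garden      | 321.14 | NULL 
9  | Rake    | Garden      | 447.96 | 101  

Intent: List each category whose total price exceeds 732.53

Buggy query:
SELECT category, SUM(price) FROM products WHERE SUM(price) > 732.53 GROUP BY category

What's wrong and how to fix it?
Bug: Aggregate functions cannot appear in a WHERE clause

Fix: Use HAVING (which filters groups after aggregation) instead of WHERE

Corrected query:
SELECT category, SUM(price) FROM products GROUP BY category HAVING SUM(price) > 732.53

Result:
category    | SUM(price)
------------+-----------
Electronics | 2923.87   
Furniture   | 997.05    
Garden      | 1275.49   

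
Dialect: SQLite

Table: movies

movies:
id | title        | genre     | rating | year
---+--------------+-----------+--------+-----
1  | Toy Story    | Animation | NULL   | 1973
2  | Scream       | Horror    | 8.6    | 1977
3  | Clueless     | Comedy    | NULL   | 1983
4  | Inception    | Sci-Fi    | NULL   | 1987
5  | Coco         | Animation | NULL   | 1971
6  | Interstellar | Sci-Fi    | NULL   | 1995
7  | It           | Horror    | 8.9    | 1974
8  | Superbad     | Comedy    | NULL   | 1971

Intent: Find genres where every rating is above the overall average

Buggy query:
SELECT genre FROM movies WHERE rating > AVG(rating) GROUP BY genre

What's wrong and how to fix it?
Bug: AVG() is an aggregate; it can't sit directly in WHERE

Fix: Use a subquery for AVG and a HAVING MIN(...) filter so the condition holds for every row in the group

Corrected query:
SELECT genre FROM movies GROUP BY genre HAVING MIN(rating) > (SELECT AVG(rating) FROM movies)

Result:
(no rows)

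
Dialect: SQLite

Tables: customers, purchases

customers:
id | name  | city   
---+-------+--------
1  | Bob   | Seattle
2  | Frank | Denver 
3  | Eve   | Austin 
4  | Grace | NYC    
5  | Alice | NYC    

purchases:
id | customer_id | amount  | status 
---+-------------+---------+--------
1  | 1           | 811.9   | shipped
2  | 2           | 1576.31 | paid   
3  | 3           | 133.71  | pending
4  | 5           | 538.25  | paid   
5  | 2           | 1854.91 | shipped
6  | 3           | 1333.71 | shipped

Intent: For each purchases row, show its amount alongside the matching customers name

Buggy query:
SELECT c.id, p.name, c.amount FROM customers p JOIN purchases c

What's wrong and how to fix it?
Bug: JOIN with no ON clause produces a cartesian product; every purchases row pairs with every customers row

Fix: Add ON c.customer_id = p.id to the JOIN

Corrected query:
SELECT c.id, p.name, c.amount FROM customers p JOIN purchases c ON c.customer_id = p.id

Result:
id | name  | amount 
---+-------+--------
1  | Bob   | 811.9  
2  | Frank | 1576.31
3  | Eve   | 133.71 
4  | Alice | 538.25 
5  | Frank | 1854.91
6  | Eve   | 1333.71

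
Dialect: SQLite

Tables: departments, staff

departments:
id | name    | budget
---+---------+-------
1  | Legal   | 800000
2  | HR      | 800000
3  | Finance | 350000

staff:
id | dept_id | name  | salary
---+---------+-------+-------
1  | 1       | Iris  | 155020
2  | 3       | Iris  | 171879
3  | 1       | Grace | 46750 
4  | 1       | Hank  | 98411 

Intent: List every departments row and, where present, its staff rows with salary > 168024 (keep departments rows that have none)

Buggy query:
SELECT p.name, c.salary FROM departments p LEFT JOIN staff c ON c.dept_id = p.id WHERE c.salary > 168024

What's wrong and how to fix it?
Bug: Filtering c.salary in WHERE discards the NULL rows produced by LEFT JOIN, turning it into an inner join

Fix: Put 'c.salary > 168024' in the JOIN's ON clause instead of WHERE

Corrected query:
SELECT p.name, c.salary FROM departments p LEFT JOIN staff c ON c.dept_id = p.id AND c.salary > 168024

Result:
name    | salary
--------+-------
Legal   | NULL  
HR      | NULL  
Finance | 171879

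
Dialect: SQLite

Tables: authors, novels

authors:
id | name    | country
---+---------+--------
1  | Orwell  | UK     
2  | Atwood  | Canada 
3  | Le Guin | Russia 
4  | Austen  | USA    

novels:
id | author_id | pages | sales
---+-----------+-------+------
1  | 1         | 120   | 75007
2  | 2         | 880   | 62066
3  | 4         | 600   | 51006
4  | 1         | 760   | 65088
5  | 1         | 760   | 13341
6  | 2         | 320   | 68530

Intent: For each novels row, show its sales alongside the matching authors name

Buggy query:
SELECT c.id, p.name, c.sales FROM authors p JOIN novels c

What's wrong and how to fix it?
Bug: JOIN with no ON clause produces a cartesian product; every novels row pairs with every authors row

Fix: Specify the join condition linking the foreign key to the parent id

Corrected query:
SELECT c.id, p.name, c.sales FROM authors p JOIN novels c ON c.author_id = p.id

Result:
id | name   | sales
---+--------+------
1  | Orwell | 75007
2  | Atwood | 62066
3  | Austen | 51006
4  | Orwell | 65088
5  | Orwell | 13341
6  | Atwood | 68530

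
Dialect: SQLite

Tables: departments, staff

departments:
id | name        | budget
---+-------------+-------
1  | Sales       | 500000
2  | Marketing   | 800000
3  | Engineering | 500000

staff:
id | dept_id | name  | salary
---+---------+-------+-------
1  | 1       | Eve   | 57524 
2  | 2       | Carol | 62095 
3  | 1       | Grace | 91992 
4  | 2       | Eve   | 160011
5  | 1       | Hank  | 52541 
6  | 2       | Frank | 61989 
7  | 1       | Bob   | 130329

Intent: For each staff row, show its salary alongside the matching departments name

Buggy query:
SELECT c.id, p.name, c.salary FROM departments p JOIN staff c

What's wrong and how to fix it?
Bug: JOIN with no ON clause produces a cartesian product; every staff row pairs with every departments row

Fix: Add ON c.dept_id = p.id to the JOIN

Corrected query:
SELECT c.id, p.name, c.salary FROM departments p JOIN staff c ON c.dept_id = p.id

Result:
id | name      | salary
---+-----------+-------
1  | Sales     | 57524 
2  | Marketing | 62095 
3  | Sales     | 91992 
4  | Marketing | 160011
5  | Sales     | 52541 
6  | Marketing | 61989 
7  | Sales     | 130329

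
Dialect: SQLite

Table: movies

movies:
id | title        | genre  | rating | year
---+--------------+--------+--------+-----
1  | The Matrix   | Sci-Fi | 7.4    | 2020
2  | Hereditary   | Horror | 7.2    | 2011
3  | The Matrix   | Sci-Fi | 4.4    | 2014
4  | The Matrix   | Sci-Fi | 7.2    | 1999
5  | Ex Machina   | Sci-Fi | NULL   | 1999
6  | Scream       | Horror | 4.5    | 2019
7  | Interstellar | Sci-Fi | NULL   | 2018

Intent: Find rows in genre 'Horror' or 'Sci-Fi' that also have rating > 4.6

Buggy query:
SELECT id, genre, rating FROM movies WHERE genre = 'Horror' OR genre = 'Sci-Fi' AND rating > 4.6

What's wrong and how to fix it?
Bug: AND binds tighter than OR, so this parses as genre = 'Horror' OR (genre = 'Sci-Fi' AND rating > 4.6)

Fix: Add parentheses around the OR so the AND applies to both alternatives

Corrected query:
SELECT id, genre, rating FROM movies WHERE (genre = 'Horror' OR genre = 'Sci-Fi') AND rating > 4.6

Result:
id | genre  | rating
---+--------+-------
1  | Sci-Fi | 7.4   
2  | Horror | 7.2   
4  | Sci-Fi | 7.2   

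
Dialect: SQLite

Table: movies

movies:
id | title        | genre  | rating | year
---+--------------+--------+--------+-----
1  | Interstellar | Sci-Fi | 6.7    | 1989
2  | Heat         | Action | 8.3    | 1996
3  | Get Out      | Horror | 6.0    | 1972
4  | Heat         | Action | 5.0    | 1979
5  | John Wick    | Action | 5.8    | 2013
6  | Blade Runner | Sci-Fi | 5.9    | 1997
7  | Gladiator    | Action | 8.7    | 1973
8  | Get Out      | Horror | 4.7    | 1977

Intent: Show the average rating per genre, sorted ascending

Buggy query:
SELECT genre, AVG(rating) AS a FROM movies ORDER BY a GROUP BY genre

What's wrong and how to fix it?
Bug: ORDER BY appears before GROUP BY; SQL clause order requires GROUP BY first

Fix: Move ORDER BY to the end, after GROUP BY

Corrected query:
SELECT genre, AVG(rating) AS a FROM movies GROUP BY genre ORDER BY a

Result:
genre  | a   
-------+-----
Horror | 5.35
Sci-Fi | 6.3 
Action | 6.95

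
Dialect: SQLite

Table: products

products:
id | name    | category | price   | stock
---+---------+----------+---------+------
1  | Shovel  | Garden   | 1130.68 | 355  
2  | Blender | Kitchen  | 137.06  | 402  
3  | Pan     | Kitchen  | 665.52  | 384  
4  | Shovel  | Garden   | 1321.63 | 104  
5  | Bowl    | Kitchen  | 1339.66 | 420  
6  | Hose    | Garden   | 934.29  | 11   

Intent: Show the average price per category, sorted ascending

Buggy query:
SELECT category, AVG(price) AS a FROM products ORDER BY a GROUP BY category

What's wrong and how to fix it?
Bug: ORDER BY appears before GROUP BY; SQL clause order requires GROUP BY first

Fix: Reorder: SELECT … FROM … GROUP BY … ORDER BY …

Corrected query:
SELECT category, AVG(price) AS a FROM products GROUP BY category ORDER BY a

Result:
category | a          
---------+------------
Kitchen  | 714.08     
Garden   | 1128.866667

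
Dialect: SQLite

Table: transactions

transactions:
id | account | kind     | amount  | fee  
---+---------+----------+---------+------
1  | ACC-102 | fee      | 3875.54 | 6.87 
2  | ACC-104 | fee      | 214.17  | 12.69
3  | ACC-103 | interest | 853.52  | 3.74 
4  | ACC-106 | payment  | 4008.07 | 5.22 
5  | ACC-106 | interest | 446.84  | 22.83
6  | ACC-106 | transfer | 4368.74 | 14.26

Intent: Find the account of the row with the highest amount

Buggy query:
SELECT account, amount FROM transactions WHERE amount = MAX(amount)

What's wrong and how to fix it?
Bug: MAX(amount) is an aggregate and cannot be used directly in WHERE

Fix: Wrap MAX in a scalar subquery so WHERE compares against a single value

Corrected query:
SELECT account, amount FROM transactions WHERE amount = (SELECT MAX(amount) FROM transactions)

Result:
account | amount 
--------+--------
ACC-106 | 4368.74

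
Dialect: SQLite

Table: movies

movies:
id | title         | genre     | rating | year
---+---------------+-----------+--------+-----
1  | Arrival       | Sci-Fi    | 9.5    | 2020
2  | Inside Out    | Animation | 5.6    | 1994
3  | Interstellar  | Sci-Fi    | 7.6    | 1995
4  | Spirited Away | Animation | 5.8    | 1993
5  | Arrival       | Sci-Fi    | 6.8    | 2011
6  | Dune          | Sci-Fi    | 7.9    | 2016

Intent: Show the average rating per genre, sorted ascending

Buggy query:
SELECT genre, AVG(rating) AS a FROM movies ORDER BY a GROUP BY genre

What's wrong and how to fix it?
Bug: ORDER BY appears before GROUP BY; SQL clause order requires GROUP BY first

Fix: Move ORDER BY to the end, after GROUP BY

Corrected query:
SELECT genre, AVG(rating) AS a FROM movies GROUP BY genre ORDER BY a

Result:
genre     | a   
----------+-----
Animation | 5.7 
Sci-Fi    | 7.95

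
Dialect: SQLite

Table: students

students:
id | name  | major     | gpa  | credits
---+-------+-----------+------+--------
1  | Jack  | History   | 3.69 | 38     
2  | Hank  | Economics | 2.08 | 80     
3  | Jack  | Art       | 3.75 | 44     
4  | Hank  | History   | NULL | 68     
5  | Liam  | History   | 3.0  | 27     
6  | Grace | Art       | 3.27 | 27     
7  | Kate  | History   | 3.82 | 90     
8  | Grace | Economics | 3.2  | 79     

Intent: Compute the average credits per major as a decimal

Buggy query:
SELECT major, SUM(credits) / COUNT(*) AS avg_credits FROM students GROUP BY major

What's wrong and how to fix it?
Bug: Both operands are integers, so '/' performs integer division and truncates

Fix: Cast one side to REAL so the division keeps the fractional part

Corrected query:
SELECT major, SUM(credits) * 1.0 / COUNT(*) AS avg_credits FROM students GROUP BY major

Result:
major     | avg_credits
----------+------------
Art       | 35.5       
Economics | 79.5       
History   | 55.75      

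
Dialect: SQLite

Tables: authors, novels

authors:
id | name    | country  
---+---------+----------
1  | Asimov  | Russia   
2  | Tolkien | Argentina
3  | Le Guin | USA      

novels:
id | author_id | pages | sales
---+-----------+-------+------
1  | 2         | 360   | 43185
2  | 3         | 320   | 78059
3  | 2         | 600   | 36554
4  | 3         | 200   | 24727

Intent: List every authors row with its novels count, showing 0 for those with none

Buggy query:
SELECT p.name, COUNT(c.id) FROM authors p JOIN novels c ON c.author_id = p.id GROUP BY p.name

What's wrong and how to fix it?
Bug: An inner join excludes parents with zero children

Fix: Switch to LEFT JOIN to retain unmatched parent rows

Corrected query:
SELECT p.name, COUNT(c.id) FROM authors p LEFT JOIN novels c ON c.author_id = p.id GROUP BY p.name

Result:
name    | COUNT(c.id)
--------+------------
Asimov  | 0          
Le Guin | 2          
Tolkien | 2          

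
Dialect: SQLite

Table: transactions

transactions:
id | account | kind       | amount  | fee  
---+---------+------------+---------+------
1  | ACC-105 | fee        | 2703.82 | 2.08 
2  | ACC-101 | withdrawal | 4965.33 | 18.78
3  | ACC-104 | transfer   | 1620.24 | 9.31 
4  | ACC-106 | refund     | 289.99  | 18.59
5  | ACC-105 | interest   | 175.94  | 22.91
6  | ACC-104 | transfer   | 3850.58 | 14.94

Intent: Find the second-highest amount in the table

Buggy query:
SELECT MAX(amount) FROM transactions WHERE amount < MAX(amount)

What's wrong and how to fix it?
Bug: The inner MAX is an aggregate inside WHERE, which is not allowed

Fix: Put the inner MAX in a scalar subquery

Corrected query:
SELECT MAX(amount) FROM transactions WHERE amount < (SELECT MAX(amount) FROM transactions)

Result:
MAX(amount)
-----------
3850.58    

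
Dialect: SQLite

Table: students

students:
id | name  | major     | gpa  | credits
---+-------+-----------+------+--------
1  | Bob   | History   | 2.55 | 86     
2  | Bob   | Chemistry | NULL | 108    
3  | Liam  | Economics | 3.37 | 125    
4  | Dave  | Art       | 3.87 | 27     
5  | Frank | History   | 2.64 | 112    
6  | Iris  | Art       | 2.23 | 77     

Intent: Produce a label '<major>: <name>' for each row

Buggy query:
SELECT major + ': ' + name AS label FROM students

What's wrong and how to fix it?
Bug: SQLite uses || for string concatenation; + coerces text to numbers (yielding 0)

Fix: Use the || operator for string concatenation

Corrected query:
SELECT major || ': ' || name AS label FROM students

Result:
label          
---------------
History: Bob   
Chemistry: Bob 
Economics: Liam
Art: Dave      
History: Frank 
Art: Iris      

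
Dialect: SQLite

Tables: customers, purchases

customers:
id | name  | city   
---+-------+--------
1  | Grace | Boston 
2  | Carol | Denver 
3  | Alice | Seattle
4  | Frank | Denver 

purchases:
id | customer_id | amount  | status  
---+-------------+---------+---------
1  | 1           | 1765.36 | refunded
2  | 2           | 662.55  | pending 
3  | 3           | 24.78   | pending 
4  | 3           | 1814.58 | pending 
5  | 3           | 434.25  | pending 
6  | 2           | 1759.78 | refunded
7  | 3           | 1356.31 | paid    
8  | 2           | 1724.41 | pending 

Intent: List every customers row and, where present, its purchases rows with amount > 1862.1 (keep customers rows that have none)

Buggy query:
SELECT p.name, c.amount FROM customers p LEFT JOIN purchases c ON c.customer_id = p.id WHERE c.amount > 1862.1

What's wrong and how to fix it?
Bug: Filtering c.amount in WHERE discards the NULL rows produced by LEFT JOIN, turning it into an inner join

Fix: Put 'c.amount > 1862.1' in the JOIN's ON clause instead of WHERE

Corrected query:
SELECT p.name, c.amount FROM customers p LEFT JOIN purchases c ON c.customer_id = p.id AND c.amount > 1862.1

Result:
name  | amount
------+-------
Grace | NULL  
Carol | NULL  
Alice | NULL  
Frank | NULL  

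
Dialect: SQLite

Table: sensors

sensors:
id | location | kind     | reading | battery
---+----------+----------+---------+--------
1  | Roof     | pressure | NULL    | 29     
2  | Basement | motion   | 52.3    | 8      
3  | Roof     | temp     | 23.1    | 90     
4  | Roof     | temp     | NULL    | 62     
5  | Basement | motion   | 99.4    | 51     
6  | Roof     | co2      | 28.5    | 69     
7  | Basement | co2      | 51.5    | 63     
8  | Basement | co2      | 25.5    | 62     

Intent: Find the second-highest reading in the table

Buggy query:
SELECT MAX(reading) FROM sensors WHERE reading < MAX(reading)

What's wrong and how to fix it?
Bug: MAX(reading) on the right of the comparison is an aggregate-in-WHERE error

Fix: Put the inner MAX in a scalar subquery

Corrected query:
SELECT MAX(reading) FROM sensors WHERE reading < (SELECT MAX(reading) FROM sensors)

Result:
MAX(reading)
------------
52.3        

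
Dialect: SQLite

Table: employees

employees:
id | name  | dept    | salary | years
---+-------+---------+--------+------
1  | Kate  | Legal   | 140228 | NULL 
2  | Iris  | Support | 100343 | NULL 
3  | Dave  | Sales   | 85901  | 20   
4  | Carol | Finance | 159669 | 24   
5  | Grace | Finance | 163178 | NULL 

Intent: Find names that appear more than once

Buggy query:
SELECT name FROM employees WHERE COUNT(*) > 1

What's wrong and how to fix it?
Bug: WHERE can't reference COUNT(*); aggregates are computed after WHERE

Fix: Group first, then use HAVING for the count condition

Corrected query:
SELECT name FROM employees GROUP BY name HAVING COUNT(*) > 1

Result:
(no rows)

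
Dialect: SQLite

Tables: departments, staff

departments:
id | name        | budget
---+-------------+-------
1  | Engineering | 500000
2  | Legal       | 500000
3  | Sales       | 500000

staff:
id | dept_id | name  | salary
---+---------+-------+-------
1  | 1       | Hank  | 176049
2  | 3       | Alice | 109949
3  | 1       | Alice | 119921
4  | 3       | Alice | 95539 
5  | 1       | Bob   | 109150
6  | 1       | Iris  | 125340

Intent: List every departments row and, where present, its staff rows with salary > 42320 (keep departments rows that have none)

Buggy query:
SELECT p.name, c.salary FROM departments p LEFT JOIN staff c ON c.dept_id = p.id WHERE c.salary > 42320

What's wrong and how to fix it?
Bug: Filtering c.salary in WHERE discards the NULL rows produced by LEFT JOIN, turning it into an inner join

Fix: Put 'c.salary > 42320' in the JOIN's ON clause instead of WHERE

Corrected query:
SELECT p.name, c.salary FROM departments p LEFT JOIN staff c ON c.dept_id = p.id AND c.salary > 42320

Result:
name        | salary
------------+-------
Engineering | 109150
Engineering | 119921
Engineering | 125340
Engineering | 176049
Legal       | NULL  
Sales       | 95539 
Sales       | 109949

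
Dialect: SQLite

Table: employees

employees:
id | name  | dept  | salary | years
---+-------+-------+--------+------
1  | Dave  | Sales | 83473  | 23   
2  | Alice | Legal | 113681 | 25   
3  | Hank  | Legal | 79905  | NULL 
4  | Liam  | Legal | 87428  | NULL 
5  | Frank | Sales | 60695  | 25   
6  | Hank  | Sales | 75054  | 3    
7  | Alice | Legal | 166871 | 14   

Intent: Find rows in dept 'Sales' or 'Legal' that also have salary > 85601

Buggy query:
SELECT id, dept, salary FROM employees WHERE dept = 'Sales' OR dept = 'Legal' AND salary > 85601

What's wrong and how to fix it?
Bug: AND binds tighter than OR, so this parses as dept = 'Sales' OR (dept = 'Legal' AND salary > 85601)

Fix: Add parentheses around the OR so the AND applies to both alternatives

Corrected query:
SELECT id, dept, salary FROM employees WHERE (dept = 'Sales' OR dept = 'Legal') AND salary > 85601

Result:
id | dept  | salary
---+-------+-------
2  | Legal | 113681
4  | Legal | 87428 
7  | Legal | 166871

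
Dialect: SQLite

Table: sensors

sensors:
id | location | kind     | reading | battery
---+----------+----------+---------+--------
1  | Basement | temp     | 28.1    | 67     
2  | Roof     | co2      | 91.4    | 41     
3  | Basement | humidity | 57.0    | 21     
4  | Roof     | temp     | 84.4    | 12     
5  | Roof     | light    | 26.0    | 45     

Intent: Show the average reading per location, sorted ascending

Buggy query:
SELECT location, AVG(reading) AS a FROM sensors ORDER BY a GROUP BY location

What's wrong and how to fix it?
Bug: GROUP BY must precede ORDER BY

Fix: Move ORDER BY to the end, after GROUP BY

Corrected query:
SELECT location, AVG(reading) AS a FROM sensors GROUP BY location ORDER BY a

Result:
location | a        
---------+----------
Basement | 42.55    
Roof     | 67.266667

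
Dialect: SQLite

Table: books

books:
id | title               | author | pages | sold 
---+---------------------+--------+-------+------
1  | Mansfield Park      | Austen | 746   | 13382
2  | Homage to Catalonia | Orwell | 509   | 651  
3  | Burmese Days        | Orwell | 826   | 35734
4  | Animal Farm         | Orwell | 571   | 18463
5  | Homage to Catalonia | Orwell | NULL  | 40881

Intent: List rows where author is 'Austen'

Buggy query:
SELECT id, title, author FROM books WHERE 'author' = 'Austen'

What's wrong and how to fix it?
Bug: Single quotes denote string literals in SQL; the column name is being compared as a constant string

Fix: Remove the quotes around the column name (or use double quotes for an identifier)

Corrected query:
SELECT id, title, author FROM books WHERE author = 'Austen'

Result:
id | title          | author
---+----------------+-------
1  | Mansfield Park | Austen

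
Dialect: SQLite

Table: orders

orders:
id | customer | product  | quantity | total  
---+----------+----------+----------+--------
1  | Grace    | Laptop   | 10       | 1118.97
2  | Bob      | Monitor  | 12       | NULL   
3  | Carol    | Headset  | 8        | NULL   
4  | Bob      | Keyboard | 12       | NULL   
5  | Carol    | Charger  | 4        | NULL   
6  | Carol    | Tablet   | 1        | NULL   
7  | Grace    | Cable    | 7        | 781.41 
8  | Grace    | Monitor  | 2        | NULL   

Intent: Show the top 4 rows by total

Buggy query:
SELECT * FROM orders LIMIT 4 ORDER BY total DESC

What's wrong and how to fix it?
Bug: ORDER BY cannot follow LIMIT; LIMIT is the final clause

Fix: Swap the clauses: ORDER BY first, then LIMIT

Corrected query:
SELECT * FROM orders ORDER BY total DESC LIMIT 4

Result:
id | customer | product | quantity | total  
---+----------+---------+----------+--------
1  | Grace    | Laptop  | 10       | 1118.97
7  | Grace    | Cable   | 7        | 781.41 
2  | Bob      | Monitor | 12       | NULL   
3  | Carol    | Headset | 8        | NULL   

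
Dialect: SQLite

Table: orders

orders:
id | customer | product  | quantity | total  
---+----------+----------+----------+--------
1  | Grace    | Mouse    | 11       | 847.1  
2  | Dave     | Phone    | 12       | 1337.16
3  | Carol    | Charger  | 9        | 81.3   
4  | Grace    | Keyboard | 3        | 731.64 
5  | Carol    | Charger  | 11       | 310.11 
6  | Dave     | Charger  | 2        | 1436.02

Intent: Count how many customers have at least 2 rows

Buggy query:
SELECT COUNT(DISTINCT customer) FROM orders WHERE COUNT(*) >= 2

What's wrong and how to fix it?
Bug: WHERE filters individual rows, not groups, so a group-level COUNT is invalid there

Fix: Use a subquery that GROUPs and filters with HAVING, then count its rows

Corrected query:
SELECT COUNT(*) FROM (SELECT customer FROM orders GROUP BY customer HAVING COUNT(*) >= 2)

Result:
COUNT(*)
--------
3       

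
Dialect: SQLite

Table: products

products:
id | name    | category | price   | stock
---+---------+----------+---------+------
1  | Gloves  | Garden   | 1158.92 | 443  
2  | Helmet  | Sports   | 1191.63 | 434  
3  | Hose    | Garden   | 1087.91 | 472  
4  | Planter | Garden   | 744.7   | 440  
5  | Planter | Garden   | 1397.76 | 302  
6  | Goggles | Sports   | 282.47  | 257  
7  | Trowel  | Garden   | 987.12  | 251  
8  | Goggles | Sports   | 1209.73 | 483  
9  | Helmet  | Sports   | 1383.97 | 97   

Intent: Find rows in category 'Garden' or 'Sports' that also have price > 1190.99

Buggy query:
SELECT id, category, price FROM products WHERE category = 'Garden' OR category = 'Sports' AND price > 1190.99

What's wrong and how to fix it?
Bug: AND binds tighter than OR, so this parses as category = 'Garden' OR (category = 'Sports' AND price > 1190.99)

Fix: Group the OR with parentheses (or use IN), then AND the threshold

Corrected query:
SELECT id, category, price FROM products WHERE (category = 'Garden' OR category = 'Sports') AND price > 1190.99

Result:
id | category | price  
---+----------+--------
2  | Sports   | 1191.63
5  | Garden   | 1397.76
8  | Sports   | 1209.73
9  | Sports   | 1383.97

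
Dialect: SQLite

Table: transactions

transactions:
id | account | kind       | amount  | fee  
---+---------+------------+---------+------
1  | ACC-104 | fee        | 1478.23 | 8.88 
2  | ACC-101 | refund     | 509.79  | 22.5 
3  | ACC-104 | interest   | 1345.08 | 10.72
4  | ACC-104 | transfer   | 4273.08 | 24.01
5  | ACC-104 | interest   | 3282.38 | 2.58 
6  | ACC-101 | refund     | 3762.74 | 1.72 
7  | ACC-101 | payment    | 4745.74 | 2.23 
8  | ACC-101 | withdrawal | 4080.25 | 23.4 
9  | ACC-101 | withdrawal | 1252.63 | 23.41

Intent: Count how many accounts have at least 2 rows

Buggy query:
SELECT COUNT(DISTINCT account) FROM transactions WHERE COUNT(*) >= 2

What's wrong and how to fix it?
Bug: WHERE filters individual rows, not groups, so a group-level COUNT is invalid there

Fix: Use a subquery that GROUPs and filters with HAVING, then count its rows

Corrected query:
SELECT COUNT(*) FROM (SELECT account FROM transactions GROUP BY account HAVING COUNT(*) >= 2)

Result:
COUNT(*)
--------
2       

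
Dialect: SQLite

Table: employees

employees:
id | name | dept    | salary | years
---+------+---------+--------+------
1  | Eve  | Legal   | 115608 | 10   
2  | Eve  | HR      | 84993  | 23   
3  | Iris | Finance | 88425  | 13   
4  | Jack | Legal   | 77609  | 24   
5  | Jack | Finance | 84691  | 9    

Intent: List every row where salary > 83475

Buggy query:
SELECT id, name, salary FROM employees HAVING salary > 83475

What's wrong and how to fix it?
Bug: This is a non-aggregate query (no GROUP BY, no aggregates), so in SQLite the HAVING clause is invalid here; a row-level condition belongs in WHERE

Fix: Use WHERE for row-level filtering

Corrected query:
SELECT id, name, salary FROM employees WHERE salary > 83475

Result:
id | name | salary
---+------+-------
1  | Eve  | 115608
2  | Eve  | 84993 
3  | Iris | 88425 
5  | Jack | 84691 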